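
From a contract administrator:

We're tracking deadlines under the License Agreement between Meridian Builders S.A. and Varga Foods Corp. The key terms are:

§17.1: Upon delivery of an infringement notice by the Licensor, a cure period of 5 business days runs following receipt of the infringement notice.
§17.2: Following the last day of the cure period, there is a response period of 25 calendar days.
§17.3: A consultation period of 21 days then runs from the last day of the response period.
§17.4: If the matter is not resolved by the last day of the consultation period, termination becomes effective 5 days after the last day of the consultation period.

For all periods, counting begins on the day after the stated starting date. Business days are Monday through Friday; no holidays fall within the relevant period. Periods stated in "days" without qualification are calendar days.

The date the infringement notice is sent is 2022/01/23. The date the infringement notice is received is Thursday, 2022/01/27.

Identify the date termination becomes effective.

From Thursday, 2022/01/27, 5 business days (Jan 28, Jan 31, Feb 1, Feb 2, Feb 3, skipping weekends) brings us to Thursday, 2022/02/03, which is the last day of the cure period.
Adding 25 calendar days to 2022/02/03 gives 2022/02/28, which is the last day of the response period.
The last day of the consultation period: 2022/02/28 + 21 days = 2022/03/21.
Adding 5 calendar days to 2022/03/21 gives 2022/03/26, which is the date termination becomes effective.

2022/03/26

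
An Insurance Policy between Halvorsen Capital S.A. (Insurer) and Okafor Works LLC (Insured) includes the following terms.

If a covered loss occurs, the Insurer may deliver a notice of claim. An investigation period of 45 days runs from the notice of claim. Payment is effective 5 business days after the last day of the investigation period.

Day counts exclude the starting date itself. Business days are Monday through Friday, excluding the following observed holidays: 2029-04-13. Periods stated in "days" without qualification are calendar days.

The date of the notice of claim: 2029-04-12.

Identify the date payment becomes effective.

Adding 45 calendar days to 2029-04-12 gives 2029-05-27, which is the last day of the investigation period.
The date payment becomes effective: counting 5 business days from Sunday, 2029-05-27 (May 28, May 29, May 30, May 31, Jun 1, skipping weekends) reaches Friday, 2029-06-01.

2029-06-01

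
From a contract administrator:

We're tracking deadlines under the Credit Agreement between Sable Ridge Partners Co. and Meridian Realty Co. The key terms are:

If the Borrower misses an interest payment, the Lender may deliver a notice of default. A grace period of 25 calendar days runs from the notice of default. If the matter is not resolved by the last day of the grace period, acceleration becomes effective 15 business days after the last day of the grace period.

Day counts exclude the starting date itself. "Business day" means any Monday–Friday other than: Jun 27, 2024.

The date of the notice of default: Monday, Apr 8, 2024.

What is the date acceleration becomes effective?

The last day of the grace period: 25 calendar days after Apr 8, 2024 is May 3, 2024.
The date acceleration becomes effective: 15 business days after Friday, May 3, 2024, skipping weekends — May 6, May 7, May 8, May 9, …, May 22, May 23, May 24 — lands on Friday, May 24, 2024.

May 24, 2024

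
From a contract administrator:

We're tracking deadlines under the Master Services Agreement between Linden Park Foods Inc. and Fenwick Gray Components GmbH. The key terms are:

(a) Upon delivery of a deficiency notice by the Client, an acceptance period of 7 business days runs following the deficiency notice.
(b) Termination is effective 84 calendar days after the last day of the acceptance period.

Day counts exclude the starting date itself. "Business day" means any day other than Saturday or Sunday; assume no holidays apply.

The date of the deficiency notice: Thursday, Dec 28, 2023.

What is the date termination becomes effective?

From Thursday, Dec 28, 2023, 7 business days (Dec 29, Jan 1, Jan 2, Jan 3, Jan 4, Jan 5, Jan 8, skipping weekends) brings us to Monday, Jan 8, 2024, which is the last day of the acceptance period.
The date termination becomes effective: Jan 8, 2024 + 84 days = Apr 1, 2024.

Apr 1, 2024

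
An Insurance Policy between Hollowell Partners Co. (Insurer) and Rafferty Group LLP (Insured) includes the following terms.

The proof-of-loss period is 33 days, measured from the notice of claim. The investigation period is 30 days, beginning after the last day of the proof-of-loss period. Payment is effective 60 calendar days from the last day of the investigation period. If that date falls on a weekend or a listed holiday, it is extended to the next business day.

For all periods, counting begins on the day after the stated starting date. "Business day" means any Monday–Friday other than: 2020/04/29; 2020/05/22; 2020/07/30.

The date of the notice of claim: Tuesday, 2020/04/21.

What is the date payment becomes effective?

The last day of the proof-of-loss period: 2020/04/21 + 33 days = 2020/05/24.
The last day of the investigation period: 2020/05/24 + 30 days = 2020/06/23.
The date payment becomes effective: 2020/06/23 + 60 days = 2020/08/22. That falls on a Saturday, so it rolls to the next business day, Monday, 2020/08/24.

2020/08/24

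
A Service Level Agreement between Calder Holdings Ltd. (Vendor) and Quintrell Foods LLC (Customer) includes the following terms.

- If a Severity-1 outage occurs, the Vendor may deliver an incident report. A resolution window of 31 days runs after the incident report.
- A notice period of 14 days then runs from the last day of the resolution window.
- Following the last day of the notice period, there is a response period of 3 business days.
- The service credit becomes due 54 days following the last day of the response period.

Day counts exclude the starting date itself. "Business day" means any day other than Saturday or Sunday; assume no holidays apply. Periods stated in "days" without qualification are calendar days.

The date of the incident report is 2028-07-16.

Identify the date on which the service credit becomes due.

The last day of the resolution window: 2028-07-16 + 31 days = 2028-08-16.
The last day of the notice period: 14 calendar days after 2028-08-16 is 2028-08-30.
The last day of the response period: counting 3 business days from Wednesday, 2028-08-30 (Aug 31, Sep 1, Sep 4, skipping weekends) reaches Monday, 2028-09-04.
The date on which the service credit becomes due: 54 calendar days after 2028-09-04 is 2028-10-28.

2028-10-28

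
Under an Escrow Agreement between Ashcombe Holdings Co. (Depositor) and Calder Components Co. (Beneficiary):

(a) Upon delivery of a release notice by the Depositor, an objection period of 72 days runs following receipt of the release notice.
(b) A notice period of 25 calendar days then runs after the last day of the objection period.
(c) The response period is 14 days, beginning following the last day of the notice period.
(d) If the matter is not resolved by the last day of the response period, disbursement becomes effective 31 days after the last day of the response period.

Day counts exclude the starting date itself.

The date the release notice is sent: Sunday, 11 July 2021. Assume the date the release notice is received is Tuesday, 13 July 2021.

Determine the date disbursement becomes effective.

2 December 2021

The last day of the objection period: 72 calendar days after 13 July 2021 is 23 September 2021.
Adding 25 calendar days to 23 September 2021 gives 18 October 2021, which is the last day of the notice period.
Adding 14 calendar days to 18 October 2021 gives 1 November 2021, which is the last day of the response period.
The date disbursement becomes effective: 31 calendar days after 1 November 2021 is 2 December 2021.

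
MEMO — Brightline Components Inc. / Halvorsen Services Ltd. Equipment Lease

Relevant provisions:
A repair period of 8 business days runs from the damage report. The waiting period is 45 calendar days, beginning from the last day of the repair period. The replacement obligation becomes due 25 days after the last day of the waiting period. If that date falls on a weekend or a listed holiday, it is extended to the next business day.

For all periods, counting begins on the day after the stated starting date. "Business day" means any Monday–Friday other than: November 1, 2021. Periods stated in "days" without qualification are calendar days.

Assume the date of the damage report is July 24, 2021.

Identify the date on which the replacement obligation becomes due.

The last day of the repair period: 8 business days after Saturday, July 24, 2021, skipping weekends — Jul 26, Jul 27, Jul 28, Jul 29, Jul 30, Aug 2, Aug 3, Aug 4 — lands on Wednesday, August 4, 2021.
The last day of the waiting period: 45 calendar days after August 4, 2021 is September 18, 2021.
The date on which the replacement obligation becomes due: September 18, 2021 + 25 days = October 13, 2021. October 13, 2021 is a Wednesday and is not a listed holiday, so no roll-forward applies.

October 13, 2021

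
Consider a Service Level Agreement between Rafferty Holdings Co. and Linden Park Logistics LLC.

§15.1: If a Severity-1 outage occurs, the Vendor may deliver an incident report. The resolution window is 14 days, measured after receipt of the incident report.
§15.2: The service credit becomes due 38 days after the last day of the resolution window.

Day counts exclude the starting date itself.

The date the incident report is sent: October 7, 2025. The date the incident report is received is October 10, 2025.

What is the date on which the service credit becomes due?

December 1, 2025

Adding 14 calendar days to October 10, 2025 gives October 24, 2025, which is the last day of the resolution window.
The date on which the service credit becomes due: 38 calendar days after October 24, 2025 is December 1, 2025.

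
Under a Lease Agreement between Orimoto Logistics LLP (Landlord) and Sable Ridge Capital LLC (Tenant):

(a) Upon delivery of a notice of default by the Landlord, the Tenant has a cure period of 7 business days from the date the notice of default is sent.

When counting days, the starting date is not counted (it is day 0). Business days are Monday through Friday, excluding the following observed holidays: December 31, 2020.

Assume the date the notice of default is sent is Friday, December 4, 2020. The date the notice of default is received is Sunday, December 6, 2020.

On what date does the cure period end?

December 15, 2020

The last day of the cure period: counting 7 business days from Friday, December 4, 2020 (Dec 7, Dec 8, Dec 9, Dec 10, Dec 11, Dec 14, Dec 15, skipping weekends) reaches Tuesday, December 15, 2020.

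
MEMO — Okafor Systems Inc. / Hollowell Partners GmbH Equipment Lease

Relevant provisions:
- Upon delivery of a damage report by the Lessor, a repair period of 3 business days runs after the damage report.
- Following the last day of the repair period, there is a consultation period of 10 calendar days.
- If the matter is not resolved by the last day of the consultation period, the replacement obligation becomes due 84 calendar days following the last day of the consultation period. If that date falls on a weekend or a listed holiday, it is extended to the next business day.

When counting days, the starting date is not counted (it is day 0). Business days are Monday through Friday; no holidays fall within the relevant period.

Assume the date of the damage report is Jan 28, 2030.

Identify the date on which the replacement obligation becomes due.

May 6, 2030

The last day of the repair period: counting 3 business days from Monday, Jan 28, 2030 (Jan 29, Jan 30, Jan 31, skipping weekends) reaches Thursday, Jan 31, 2030.
The last day of the consultation period: 10 calendar days after Jan 31, 2030 is Feb 10, 2030.
The date on which the replacement obligation becomes due: 84 calendar days after Feb 10, 2030 is May 5, 2030. That falls on a Sunday, so it rolls to the next business day, Monday, May 6, 2030.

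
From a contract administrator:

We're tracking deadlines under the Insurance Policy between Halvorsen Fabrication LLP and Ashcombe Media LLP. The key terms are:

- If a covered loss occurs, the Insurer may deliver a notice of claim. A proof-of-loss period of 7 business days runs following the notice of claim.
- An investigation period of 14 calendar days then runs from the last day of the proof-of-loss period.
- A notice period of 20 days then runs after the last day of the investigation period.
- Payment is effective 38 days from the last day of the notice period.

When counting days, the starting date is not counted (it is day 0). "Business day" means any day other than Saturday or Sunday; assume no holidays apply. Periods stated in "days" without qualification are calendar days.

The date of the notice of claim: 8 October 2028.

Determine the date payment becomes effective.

The last day of the proof-of-loss period: 7 business days after Sunday, 8 October 2028, skipping weekends — Oct 9, Oct 10, Oct 11, Oct 12, Oct 13, Oct 16, Oct 17 — lands on Tuesday, 17 October 2028.
Adding 14 calendar days to 17 October 2028 gives 31 October 2028, which is the last day of the investigation period.
Adding 20 calendar days to 31 October 2028 gives 20 November 2028, which is the last day of the notice period.
The date payment becomes effective: 20 November 2028 + 38 days = 28 December 2028.

28 December 2028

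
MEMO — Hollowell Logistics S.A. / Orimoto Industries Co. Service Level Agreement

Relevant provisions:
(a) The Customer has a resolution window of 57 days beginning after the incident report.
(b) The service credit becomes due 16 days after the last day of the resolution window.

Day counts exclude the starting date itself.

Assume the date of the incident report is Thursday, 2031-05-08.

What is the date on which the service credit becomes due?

2031-07-20

Adding 57 calendar days to 2031-05-08 gives 2031-07-04, which is the last day of the resolution window.
The date on which the service credit becomes due: 2031-07-04 + 16 days = 2031-07-20.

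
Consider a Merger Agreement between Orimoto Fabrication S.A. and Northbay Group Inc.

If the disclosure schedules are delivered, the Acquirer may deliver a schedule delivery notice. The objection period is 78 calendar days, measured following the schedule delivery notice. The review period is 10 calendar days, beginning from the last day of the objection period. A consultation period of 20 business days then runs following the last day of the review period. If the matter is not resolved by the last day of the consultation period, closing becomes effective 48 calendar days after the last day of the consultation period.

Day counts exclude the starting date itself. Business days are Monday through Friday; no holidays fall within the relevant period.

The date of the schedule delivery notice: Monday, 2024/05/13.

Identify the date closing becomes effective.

Adding 78 calendar days to 2024/05/13 gives 2024/07/30, which is the last day of the objection period.
Adding 10 calendar days to 2024/07/30 gives 2024/08/09, which is the last day of the review period.
From Friday, 2024/08/09, 20 business days (Aug 12, Aug 13, Aug 14, Aug 15, …, Sep 4, Sep 5, Sep 6, skipping weekends) brings us to Friday, 2024/09/06, which is the last day of the consultation period.
The date closing becomes effective: 48 calendar days after 2024/09/06 is 2024/10/24.

2024/10/24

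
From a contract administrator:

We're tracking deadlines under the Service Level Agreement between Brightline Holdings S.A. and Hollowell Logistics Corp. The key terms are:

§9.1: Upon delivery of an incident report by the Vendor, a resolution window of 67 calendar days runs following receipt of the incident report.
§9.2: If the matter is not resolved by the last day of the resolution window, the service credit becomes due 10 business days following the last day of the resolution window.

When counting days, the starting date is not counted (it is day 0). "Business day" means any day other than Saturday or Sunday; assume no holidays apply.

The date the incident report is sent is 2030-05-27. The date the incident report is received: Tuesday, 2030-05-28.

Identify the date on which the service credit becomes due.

The last day of the resolution window: 67 calendar days after 2030-05-28 is 2030-08-03.
The date on which the service credit becomes due: 10 business days after Saturday, 2030-08-03, skipping weekends — Aug 5, Aug 6, Aug 7, Aug 8, Aug 9, Aug 12, Aug 13, Aug 14, Aug 15, Aug 16 — lands on Friday, 2030-08-16.

2030-08-16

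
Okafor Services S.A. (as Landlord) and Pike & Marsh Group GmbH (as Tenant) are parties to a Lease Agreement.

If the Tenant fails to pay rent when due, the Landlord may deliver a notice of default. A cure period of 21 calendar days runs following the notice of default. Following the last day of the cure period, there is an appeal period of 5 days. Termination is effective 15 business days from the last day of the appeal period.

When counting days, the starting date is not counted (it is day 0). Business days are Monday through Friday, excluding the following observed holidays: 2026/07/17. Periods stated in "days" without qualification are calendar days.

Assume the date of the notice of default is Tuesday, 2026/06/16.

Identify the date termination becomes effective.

Adding 21 calendar days to 2026/06/16 gives 2026/07/07, which is the last day of the cure period.
The last day of the appeal period: 5 calendar days after 2026/07/07 is 2026/07/12.
The date termination becomes effective: counting 15 business days from Sunday, 2026/07/12 (Jul 13, Jul 14, Jul 15, Jul 16, …, Jul 30, Jul 31, Aug 3, skipping weekends and the listed holiday on Jul 17) reaches Monday, 2026/08/03.

2026/08/03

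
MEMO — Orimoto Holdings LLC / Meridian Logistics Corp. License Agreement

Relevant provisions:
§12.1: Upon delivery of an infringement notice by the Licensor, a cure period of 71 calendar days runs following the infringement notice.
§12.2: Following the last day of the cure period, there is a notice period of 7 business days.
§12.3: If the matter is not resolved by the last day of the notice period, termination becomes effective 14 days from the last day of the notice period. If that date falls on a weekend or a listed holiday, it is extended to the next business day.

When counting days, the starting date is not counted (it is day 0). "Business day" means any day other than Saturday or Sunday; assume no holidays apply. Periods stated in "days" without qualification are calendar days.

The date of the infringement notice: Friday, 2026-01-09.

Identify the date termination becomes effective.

2026-04-14

Adding 71 calendar days to 2026-01-09 gives 2026-03-21, which is the last day of the cure period.
The last day of the notice period: 7 business days after Saturday, 2026-03-21, skipping weekends — Mar 23, Mar 24, Mar 25, Mar 26, Mar 27, Mar 30, Mar 31 — lands on Tuesday, 2026-03-31.
Adding 14 calendar days to 2026-03-31 gives 2026-04-14, which is the date termination becomes effective. 2026-04-14 is a Tuesday, so no roll-forward applies.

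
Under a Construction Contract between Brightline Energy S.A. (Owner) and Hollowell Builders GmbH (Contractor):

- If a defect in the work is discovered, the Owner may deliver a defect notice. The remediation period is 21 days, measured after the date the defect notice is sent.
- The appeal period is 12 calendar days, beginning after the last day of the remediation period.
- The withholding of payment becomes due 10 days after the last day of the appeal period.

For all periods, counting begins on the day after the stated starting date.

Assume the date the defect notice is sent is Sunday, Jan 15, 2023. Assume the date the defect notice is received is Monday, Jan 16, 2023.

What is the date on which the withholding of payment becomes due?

The last day of the remediation period: Jan 15, 2023 + 21 days = Feb 5, 2023.
Adding 12 calendar days to Feb 5, 2023 gives Feb 17, 2023, which is the last day of the appeal period.
Adding 10 calendar days to Feb 17, 2023 gives Feb 27, 2023, which is the date on which the withholding of payment becomes due.

Feb 27, 2023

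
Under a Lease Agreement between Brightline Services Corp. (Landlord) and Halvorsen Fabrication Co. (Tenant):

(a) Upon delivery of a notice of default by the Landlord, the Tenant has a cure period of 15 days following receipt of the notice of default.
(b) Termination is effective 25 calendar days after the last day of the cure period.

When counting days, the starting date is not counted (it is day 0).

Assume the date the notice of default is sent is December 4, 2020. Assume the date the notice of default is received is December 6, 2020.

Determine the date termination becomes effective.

The last day of the cure period: 15 calendar days after December 6, 2020 is December 21, 2020.
The date termination becomes effective: 25 calendar days after December 21, 2020 is January 15, 2021.

January 15, 2021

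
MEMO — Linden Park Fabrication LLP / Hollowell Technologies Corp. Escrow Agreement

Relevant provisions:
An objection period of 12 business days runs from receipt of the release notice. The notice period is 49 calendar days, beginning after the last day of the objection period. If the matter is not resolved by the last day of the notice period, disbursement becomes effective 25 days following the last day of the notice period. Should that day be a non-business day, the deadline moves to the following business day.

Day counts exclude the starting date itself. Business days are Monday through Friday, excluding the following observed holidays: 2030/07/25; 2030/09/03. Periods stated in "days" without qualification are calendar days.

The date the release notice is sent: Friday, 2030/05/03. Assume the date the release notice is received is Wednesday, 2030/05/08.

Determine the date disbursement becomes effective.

2030/08/06

The last day of the objection period: 12 business days after Wednesday, 2030/05/08, skipping weekends — May 9, May 10, May 13, May 14, …, May 22, May 23, May 24 — lands on Friday, 2030/05/24.
The last day of the notice period: 49 calendar days after 2030/05/24 is 2030/07/12.
The date disbursement becomes effective: 2030/07/12 + 25 days = 2030/08/06. 2030/08/06 is a Tuesday and is not a listed holiday, so no roll-forward applies.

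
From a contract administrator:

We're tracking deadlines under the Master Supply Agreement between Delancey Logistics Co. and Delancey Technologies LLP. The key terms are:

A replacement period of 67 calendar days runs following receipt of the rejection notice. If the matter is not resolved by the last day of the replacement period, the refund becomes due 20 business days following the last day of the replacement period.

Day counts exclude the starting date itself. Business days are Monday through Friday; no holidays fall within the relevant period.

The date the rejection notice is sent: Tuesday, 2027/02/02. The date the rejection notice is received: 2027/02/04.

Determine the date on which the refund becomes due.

The last day of the replacement period: 67 calendar days after 2027/02/04 is 2027/04/12.
The date on which the refund becomes due: counting 20 business days from Monday, 2027/04/12 (Apr 13, Apr 14, Apr 15, Apr 16, …, May 6, May 7, May 10, skipping weekends) reaches Monday, 2027/05/10.

2027/05/10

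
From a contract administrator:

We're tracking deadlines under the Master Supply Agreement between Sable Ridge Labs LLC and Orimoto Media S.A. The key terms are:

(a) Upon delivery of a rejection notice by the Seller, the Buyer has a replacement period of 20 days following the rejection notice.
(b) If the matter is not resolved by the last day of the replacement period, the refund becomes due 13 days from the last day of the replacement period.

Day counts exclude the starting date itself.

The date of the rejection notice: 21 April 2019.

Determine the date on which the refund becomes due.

24 May 2019

Adding 20 calendar days to 21 April 2019 gives 11 May 2019, which is the last day of the replacement period.
Adding 13 calendar days to 11 May 2019 gives 24 May 2019, which is the date on which the refund becomes due.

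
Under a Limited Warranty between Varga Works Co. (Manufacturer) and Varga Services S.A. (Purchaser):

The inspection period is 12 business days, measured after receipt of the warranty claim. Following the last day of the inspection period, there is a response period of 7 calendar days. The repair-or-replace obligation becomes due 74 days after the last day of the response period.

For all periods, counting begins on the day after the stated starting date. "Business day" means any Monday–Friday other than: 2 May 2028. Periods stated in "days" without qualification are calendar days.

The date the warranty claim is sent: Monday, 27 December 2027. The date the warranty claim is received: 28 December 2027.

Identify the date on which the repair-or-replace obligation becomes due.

3 April 2028

The last day of the inspection period: counting 12 business days from Tuesday, 28 December 2027 (Dec 29, Dec 30, Dec 31, Jan 3, …, Jan 11, Jan 12, Jan 13, skipping weekends) reaches Thursday, 13 January 2028.
The last day of the response period: 7 calendar days after 13 January 2028 is 20 January 2028.
The date on which the repair-or-replace obligation becomes due: 74 calendar days after 20 January 2028 is 3 April 2028.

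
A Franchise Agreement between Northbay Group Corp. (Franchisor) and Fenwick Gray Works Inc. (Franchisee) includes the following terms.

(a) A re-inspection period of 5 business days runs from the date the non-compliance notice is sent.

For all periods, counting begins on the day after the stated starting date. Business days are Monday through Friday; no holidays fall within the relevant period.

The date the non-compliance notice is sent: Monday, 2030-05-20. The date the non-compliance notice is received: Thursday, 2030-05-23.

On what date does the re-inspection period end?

2030-05-27

The last day of the re-inspection period: counting 5 business days from Monday, 2030-05-20 (May 21, May 22, May 23, May 24, May 27, skipping weekends) reaches Monday, 2030-05-27.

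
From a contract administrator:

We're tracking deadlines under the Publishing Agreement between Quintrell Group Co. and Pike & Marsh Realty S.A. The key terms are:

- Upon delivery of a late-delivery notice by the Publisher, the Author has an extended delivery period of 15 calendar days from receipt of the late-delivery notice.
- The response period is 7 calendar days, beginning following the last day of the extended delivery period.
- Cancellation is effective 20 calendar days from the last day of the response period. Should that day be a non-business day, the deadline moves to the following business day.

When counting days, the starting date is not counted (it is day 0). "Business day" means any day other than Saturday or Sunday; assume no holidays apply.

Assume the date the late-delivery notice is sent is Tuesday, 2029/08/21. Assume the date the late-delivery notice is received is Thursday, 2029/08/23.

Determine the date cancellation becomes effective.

2029/10/04

The last day of the extended delivery period: 15 calendar days after 2029/08/23 is 2029/09/07.
Adding 7 calendar days to 2029/09/07 gives 2029/09/14, which is the last day of the response period.
The date cancellation becomes effective: 2029/09/14 + 20 days = 2029/10/04. 2029/10/04 is a Thursday, so no roll-forward applies.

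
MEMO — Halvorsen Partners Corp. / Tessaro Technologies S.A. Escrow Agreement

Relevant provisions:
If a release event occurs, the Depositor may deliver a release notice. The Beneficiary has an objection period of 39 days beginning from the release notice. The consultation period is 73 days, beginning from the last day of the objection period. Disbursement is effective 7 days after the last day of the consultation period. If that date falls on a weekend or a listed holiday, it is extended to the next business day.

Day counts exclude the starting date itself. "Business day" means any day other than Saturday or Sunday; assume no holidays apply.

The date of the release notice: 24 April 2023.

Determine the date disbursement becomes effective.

21 August 2023

The last day of the objection period: 39 calendar days after 24 April 2023 is 2 June 2023.
The last day of the consultation period: 73 calendar days after 2 June 2023 is 14 August 2023.
The date disbursement becomes effective: 14 August 2023 + 7 days = 21 August 2023. 21 August 2023 is a Monday, so no roll-forward applies.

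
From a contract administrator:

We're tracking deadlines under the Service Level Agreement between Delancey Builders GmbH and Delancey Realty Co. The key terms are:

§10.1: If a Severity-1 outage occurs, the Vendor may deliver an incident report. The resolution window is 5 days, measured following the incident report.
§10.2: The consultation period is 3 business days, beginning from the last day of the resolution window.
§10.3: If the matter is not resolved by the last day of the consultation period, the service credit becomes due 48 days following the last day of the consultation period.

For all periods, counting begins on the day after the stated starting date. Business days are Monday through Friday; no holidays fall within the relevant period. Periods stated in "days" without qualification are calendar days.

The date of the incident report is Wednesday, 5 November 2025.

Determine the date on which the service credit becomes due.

The last day of the resolution window: 5 November 2025 + 5 days = 10 November 2025.
The last day of the consultation period: 3 business days after Monday, 10 November 2025, skipping weekends — Nov 11, Nov 12, Nov 13 — lands on Thursday, 13 November 2025.
The date on which the service credit becomes due: 13 November 2025 + 48 days = 31 December 2025.

31 December 2025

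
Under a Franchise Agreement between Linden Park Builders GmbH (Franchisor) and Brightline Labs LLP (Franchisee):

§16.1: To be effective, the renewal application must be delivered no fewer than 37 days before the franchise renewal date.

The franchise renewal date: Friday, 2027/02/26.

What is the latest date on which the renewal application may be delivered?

2027/02/26 minus 37 days is 2027/01/20.

2027/01/20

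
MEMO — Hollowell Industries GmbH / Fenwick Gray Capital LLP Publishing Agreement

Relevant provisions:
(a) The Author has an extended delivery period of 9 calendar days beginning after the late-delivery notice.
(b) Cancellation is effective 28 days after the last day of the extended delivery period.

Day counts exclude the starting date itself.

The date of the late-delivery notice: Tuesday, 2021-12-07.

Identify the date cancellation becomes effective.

Adding 9 calendar days to 2021-12-07 gives 2021-12-16, which is the last day of the extended delivery period.
Adding 28 calendar days to 2021-12-16 gives 2022-01-13, which is the date cancellation becomes effective.

2022-01-13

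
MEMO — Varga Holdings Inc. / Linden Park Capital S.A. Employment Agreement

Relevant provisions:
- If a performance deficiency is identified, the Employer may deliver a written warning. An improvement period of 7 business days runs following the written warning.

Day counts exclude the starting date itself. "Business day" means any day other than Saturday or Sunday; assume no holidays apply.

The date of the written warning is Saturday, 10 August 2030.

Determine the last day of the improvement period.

The last day of the improvement period: counting 7 business days from Saturday, 10 August 2030 (Aug 12, Aug 13, Aug 14, Aug 15, Aug 16, Aug 19, Aug 20, skipping weekends) reaches Tuesday, 20 August 2030.

20 August 2030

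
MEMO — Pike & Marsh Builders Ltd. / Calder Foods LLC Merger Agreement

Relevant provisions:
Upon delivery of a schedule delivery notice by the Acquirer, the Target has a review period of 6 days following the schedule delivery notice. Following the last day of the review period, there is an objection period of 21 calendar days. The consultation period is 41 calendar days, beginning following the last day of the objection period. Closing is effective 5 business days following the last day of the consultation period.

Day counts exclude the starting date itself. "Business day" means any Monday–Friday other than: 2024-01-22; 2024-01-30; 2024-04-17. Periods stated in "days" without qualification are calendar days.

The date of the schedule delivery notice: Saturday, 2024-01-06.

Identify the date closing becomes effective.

The last day of the review period: 2024-01-06 + 6 days = 2024-01-12.
The last day of the objection period: 2024-01-12 + 21 days = 2024-02-02.
Adding 41 calendar days to 2024-02-02 gives 2024-03-14, which is the last day of the consultation period.
From Thursday, 2024-03-14, 5 business days (Mar 15, Mar 18, Mar 19, Mar 20, Mar 21, skipping weekends) brings us to Thursday, 2024-03-21, which is the date closing becomes effective.

2024-03-21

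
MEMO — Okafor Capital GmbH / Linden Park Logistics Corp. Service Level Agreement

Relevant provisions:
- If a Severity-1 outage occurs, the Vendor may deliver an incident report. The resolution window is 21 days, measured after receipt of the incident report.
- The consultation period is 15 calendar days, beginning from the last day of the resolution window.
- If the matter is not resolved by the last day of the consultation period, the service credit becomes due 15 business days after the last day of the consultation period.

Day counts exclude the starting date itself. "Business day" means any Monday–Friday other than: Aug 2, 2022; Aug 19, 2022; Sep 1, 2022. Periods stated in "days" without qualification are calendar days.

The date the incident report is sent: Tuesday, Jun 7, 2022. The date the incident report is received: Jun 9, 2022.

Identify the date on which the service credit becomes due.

Aug 8, 2022

The last day of the resolution window: Jun 9, 2022 + 21 days = Jun 30, 2022.
The last day of the consultation period: 15 calendar days after Jun 30, 2022 is Jul 15, 2022.
The date on which the service credit becomes due: 15 business days after Friday, Jul 15, 2022, skipping weekends and the listed holiday on Aug 2 — Jul 18, Jul 19, Jul 20, Jul 21, …, Aug 4, Aug 5, Aug 8 — lands on Monday, Aug 8, 2022.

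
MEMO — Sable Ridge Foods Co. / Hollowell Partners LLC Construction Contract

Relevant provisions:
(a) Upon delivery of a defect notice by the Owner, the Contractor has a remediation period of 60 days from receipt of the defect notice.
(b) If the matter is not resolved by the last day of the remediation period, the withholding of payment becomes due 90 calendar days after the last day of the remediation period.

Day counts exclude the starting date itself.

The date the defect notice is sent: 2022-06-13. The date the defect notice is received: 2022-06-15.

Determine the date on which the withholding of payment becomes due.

2022-11-12

Adding 60 calendar days to 2022-06-15 gives 2022-08-14, which is the last day of the remediation period.
The date on which the withholding of payment becomes due: 90 calendar days after 2022-08-14 is 2022-11-12.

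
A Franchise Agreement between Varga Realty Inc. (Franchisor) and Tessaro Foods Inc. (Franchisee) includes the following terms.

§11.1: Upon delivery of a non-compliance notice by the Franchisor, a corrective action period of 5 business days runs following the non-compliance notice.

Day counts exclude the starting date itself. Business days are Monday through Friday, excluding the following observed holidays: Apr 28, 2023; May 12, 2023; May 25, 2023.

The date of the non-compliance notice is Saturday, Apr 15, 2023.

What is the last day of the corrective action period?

The last day of the corrective action period: counting 5 business days from Saturday, Apr 15, 2023 (Apr 17, Apr 18, Apr 19, Apr 20, Apr 21, skipping weekends) reaches Friday, Apr 21, 2023.

Apr 21, 2023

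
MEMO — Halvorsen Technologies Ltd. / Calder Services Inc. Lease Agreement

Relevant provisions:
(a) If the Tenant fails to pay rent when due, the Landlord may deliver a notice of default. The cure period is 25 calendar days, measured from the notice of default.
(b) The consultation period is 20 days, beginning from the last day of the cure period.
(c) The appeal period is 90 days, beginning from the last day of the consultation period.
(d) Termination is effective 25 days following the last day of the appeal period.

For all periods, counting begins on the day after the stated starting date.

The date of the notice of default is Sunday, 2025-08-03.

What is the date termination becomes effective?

The last day of the cure period: 25 calendar days after 2025-08-03 is 2025-08-28.
The last day of the consultation period: 2025-08-28 + 20 days = 2025-09-17.
The last day of the appeal period: 2025-09-17 + 90 days = 2025-12-16.
The date termination becomes effective: 25 calendar days after 2025-12-16 is 2026-01-10.

2026-01-10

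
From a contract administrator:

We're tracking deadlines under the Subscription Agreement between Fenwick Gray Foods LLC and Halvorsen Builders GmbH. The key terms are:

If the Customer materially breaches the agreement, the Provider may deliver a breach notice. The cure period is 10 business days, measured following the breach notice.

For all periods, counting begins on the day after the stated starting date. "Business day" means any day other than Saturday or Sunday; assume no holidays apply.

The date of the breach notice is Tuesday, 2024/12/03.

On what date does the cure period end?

The last day of the cure period: counting 10 business days from Tuesday, 2024/12/03 (Dec 4, Dec 5, Dec 6, Dec 9, Dec 10, Dec 11, Dec 12, Dec 13, Dec 16, Dec 17, skipping weekends) reaches Tuesday, 2024/12/17.

2024/12/17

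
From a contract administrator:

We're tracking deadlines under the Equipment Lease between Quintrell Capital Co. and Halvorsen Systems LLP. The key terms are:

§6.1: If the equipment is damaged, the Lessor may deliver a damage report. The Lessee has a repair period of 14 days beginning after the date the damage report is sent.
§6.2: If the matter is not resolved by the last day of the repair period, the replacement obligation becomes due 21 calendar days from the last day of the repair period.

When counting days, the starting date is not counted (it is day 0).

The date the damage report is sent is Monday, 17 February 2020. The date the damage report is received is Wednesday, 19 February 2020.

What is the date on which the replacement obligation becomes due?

23 March 2020

The last day of the repair period: 17 February 2020 + 14 days = 2 March 2020.
The date on which the replacement obligation becomes due: 2 March 2020 + 21 days = 23 March 2020.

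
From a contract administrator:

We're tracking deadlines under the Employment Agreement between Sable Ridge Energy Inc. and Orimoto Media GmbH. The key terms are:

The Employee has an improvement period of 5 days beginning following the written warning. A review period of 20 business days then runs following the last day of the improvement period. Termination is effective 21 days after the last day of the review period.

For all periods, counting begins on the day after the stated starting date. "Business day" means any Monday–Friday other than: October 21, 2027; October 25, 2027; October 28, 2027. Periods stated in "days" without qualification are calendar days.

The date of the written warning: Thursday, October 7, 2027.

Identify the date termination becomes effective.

The last day of the improvement period: October 7, 2027 + 5 days = October 12, 2027.
From Tuesday, October 12, 2027, 20 business days (Oct 13, Oct 14, Oct 15, Oct 18, …, Nov 10, Nov 11, Nov 12, skipping weekends and the listed holidays on Oct 21, Oct 25, Oct 28) brings us to Friday, November 12, 2027, which is the last day of the review period.
Adding 21 calendar days to November 12, 2027 gives December 3, 2027, which is the date termination becomes effective.

December 3, 2027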